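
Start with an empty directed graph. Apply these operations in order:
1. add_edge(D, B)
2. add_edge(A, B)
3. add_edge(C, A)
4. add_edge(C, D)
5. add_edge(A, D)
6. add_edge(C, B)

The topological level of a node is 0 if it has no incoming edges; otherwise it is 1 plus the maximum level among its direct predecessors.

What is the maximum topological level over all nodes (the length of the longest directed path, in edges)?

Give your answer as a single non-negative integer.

Answer: 3

Derivation:
Op 1: add_edge(D, B). Edges now: 1
Op 2: add_edge(A, B). Edges now: 2
Op 3: add_edge(C, A). Edges now: 3
Op 4: add_edge(C, D). Edges now: 4
Op 5: add_edge(A, D). Edges now: 5
Op 6: add_edge(C, B). Edges now: 6
Compute levels (Kahn BFS):
  sources (in-degree 0): C
  process C: level=0
    C->A: in-degree(A)=0, level(A)=1, enqueue
    C->B: in-degree(B)=2, level(B)>=1
    C->D: in-degree(D)=1, level(D)>=1
  process A: level=1
    A->B: in-degree(B)=1, level(B)>=2
    A->D: in-degree(D)=0, level(D)=2, enqueue
  process D: level=2
    D->B: in-degree(B)=0, level(B)=3, enqueue
  process B: level=3
All levels: A:1, B:3, C:0, D:2
max level = 3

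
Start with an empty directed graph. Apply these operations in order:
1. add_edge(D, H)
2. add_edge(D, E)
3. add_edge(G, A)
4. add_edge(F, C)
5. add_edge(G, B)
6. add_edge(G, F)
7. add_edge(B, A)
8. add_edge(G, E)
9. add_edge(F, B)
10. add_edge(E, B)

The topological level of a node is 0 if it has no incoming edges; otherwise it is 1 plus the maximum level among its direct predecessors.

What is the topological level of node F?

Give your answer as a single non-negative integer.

Answer: 1

Derivation:
Op 1: add_edge(D, H). Edges now: 1
Op 2: add_edge(D, E). Edges now: 2
Op 3: add_edge(G, A). Edges now: 3
Op 4: add_edge(F, C). Edges now: 4
Op 5: add_edge(G, B). Edges now: 5
Op 6: add_edge(G, F). Edges now: 6
Op 7: add_edge(B, A). Edges now: 7
Op 8: add_edge(G, E). Edges now: 8
Op 9: add_edge(F, B). Edges now: 9
Op 10: add_edge(E, B). Edges now: 10
Compute levels (Kahn BFS):
  sources (in-degree 0): D, G
  process D: level=0
    D->E: in-degree(E)=1, level(E)>=1
    D->H: in-degree(H)=0, level(H)=1, enqueue
  process G: level=0
    G->A: in-degree(A)=1, level(A)>=1
    G->B: in-degree(B)=2, level(B)>=1
    G->E: in-degree(E)=0, level(E)=1, enqueue
    G->F: in-degree(F)=0, level(F)=1, enqueue
  process H: level=1
  process E: level=1
    E->B: in-degree(B)=1, level(B)>=2
  process F: level=1
    F->B: in-degree(B)=0, level(B)=2, enqueue
    F->C: in-degree(C)=0, level(C)=2, enqueue
  process B: level=2
    B->A: in-degree(A)=0, level(A)=3, enqueue
  process C: level=2
  process A: level=3
All levels: A:3, B:2, C:2, D:0, E:1, F:1, G:0, H:1
level(F) = 1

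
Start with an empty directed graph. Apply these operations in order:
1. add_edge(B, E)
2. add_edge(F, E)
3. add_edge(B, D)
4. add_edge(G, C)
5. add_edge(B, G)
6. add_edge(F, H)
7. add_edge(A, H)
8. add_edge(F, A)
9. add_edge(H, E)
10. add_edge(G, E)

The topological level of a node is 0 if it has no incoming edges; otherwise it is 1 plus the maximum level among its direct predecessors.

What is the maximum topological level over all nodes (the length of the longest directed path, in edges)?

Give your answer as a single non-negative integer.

Answer: 3

Derivation:
Op 1: add_edge(B, E). Edges now: 1
Op 2: add_edge(F, E). Edges now: 2
Op 3: add_edge(B, D). Edges now: 3
Op 4: add_edge(G, C). Edges now: 4
Op 5: add_edge(B, G). Edges now: 5
Op 6: add_edge(F, H). Edges now: 6
Op 7: add_edge(A, H). Edges now: 7
Op 8: add_edge(F, A). Edges now: 8
Op 9: add_edge(H, E). Edges now: 9
Op 10: add_edge(G, E). Edges now: 10
Compute levels (Kahn BFS):
  sources (in-degree 0): B, F
  process B: level=0
    B->D: in-degree(D)=0, level(D)=1, enqueue
    B->E: in-degree(E)=3, level(E)>=1
    B->G: in-degree(G)=0, level(G)=1, enqueue
  process F: level=0
    F->A: in-degree(A)=0, level(A)=1, enqueue
    F->E: in-degree(E)=2, level(E)>=1
    F->H: in-degree(H)=1, level(H)>=1
  process D: level=1
  process G: level=1
    G->C: in-degree(C)=0, level(C)=2, enqueue
    G->E: in-degree(E)=1, level(E)>=2
  process A: level=1
    A->H: in-degree(H)=0, level(H)=2, enqueue
  process C: level=2
  process H: level=2
    H->E: in-degree(E)=0, level(E)=3, enqueue
  process E: level=3
All levels: A:1, B:0, C:2, D:1, E:3, F:0, G:1, H:2
max level = 3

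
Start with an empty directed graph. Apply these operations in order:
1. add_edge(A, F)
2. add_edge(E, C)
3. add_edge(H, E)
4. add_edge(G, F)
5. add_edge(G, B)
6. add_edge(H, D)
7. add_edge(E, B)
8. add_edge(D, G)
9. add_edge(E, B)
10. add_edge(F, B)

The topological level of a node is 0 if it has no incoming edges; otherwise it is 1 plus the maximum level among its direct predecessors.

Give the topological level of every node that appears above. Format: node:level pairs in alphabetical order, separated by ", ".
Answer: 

Answer: A:0, B:4, C:2, D:1, E:1, F:3, G:2, H:0

Derivation:
Op 1: add_edge(A, F). Edges now: 1
Op 2: add_edge(E, C). Edges now: 2
Op 3: add_edge(H, E). Edges now: 3
Op 4: add_edge(G, F). Edges now: 4
Op 5: add_edge(G, B). Edges now: 5
Op 6: add_edge(H, D). Edges now: 6
Op 7: add_edge(E, B). Edges now: 7
Op 8: add_edge(D, G). Edges now: 8
Op 9: add_edge(E, B) (duplicate, no change). Edges now: 8
Op 10: add_edge(F, B). Edges now: 9
Compute levels (Kahn BFS):
  sources (in-degree 0): A, H
  process A: level=0
    A->F: in-degree(F)=1, level(F)>=1
  process H: level=0
    H->D: in-degree(D)=0, level(D)=1, enqueue
    H->E: in-degree(E)=0, level(E)=1, enqueue
  process D: level=1
    D->G: in-degree(G)=0, level(G)=2, enqueue
  process E: level=1
    E->B: in-degree(B)=2, level(B)>=2
    E->C: in-degree(C)=0, level(C)=2, enqueue
  process G: level=2
    G->B: in-degree(B)=1, level(B)>=3
    G->F: in-degree(F)=0, level(F)=3, enqueue
  process C: level=2
  process F: level=3
    F->B: in-degree(B)=0, level(B)=4, enqueue
  process B: level=4
All levels: A:0, B:4, C:2, D:1, E:1, F:3, G:2, H:0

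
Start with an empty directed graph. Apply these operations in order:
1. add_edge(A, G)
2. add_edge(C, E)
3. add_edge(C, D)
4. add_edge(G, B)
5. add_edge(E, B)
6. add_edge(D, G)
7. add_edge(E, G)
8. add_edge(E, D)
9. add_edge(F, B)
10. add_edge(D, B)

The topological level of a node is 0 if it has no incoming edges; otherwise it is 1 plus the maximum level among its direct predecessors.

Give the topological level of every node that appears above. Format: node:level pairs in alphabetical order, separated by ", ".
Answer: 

Answer: A:0, B:4, C:0, D:2, E:1, F:0, G:3

Derivation:
Op 1: add_edge(A, G). Edges now: 1
Op 2: add_edge(C, E). Edges now: 2
Op 3: add_edge(C, D). Edges now: 3
Op 4: add_edge(G, B). Edges now: 4
Op 5: add_edge(E, B). Edges now: 5
Op 6: add_edge(D, G). Edges now: 6
Op 7: add_edge(E, G). Edges now: 7
Op 8: add_edge(E, D). Edges now: 8
Op 9: add_edge(F, B). Edges now: 9
Op 10: add_edge(D, B). Edges now: 10
Compute levels (Kahn BFS):
  sources (in-degree 0): A, C, F
  process A: level=0
    A->G: in-degree(G)=2, level(G)>=1
  process C: level=0
    C->D: in-degree(D)=1, level(D)>=1
    C->E: in-degree(E)=0, level(E)=1, enqueue
  process F: level=0
    F->B: in-degree(B)=3, level(B)>=1
  process E: level=1
    E->B: in-degree(B)=2, level(B)>=2
    E->D: in-degree(D)=0, level(D)=2, enqueue
    E->G: in-degree(G)=1, level(G)>=2
  process D: level=2
    D->B: in-degree(B)=1, level(B)>=3
    D->G: in-degree(G)=0, level(G)=3, enqueue
  process G: level=3
    G->B: in-degree(B)=0, level(B)=4, enqueue
  process B: level=4
All levels: A:0, B:4, C:0, D:2, E:1, F:0, G:3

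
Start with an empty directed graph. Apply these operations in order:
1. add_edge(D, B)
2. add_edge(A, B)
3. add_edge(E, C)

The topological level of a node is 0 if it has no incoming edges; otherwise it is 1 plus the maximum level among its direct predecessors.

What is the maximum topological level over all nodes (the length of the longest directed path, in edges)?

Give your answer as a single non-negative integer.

Answer: 1

Derivation:
Op 1: add_edge(D, B). Edges now: 1
Op 2: add_edge(A, B). Edges now: 2
Op 3: add_edge(E, C). Edges now: 3
Compute levels (Kahn BFS):
  sources (in-degree 0): A, D, E
  process A: level=0
    A->B: in-degree(B)=1, level(B)>=1
  process D: level=0
    D->B: in-degree(B)=0, level(B)=1, enqueue
  process E: level=0
    E->C: in-degree(C)=0, level(C)=1, enqueue
  process B: level=1
  process C: level=1
All levels: A:0, B:1, C:1, D:0, E:0
max level = 1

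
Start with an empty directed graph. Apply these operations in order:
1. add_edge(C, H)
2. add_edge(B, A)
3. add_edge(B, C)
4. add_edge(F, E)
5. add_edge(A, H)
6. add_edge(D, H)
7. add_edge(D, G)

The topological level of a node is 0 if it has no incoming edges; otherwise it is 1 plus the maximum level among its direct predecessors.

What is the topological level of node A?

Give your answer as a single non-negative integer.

Answer: 1

Derivation:
Op 1: add_edge(C, H). Edges now: 1
Op 2: add_edge(B, A). Edges now: 2
Op 3: add_edge(B, C). Edges now: 3
Op 4: add_edge(F, E). Edges now: 4
Op 5: add_edge(A, H). Edges now: 5
Op 6: add_edge(D, H). Edges now: 6
Op 7: add_edge(D, G). Edges now: 7
Compute levels (Kahn BFS):
  sources (in-degree 0): B, D, F
  process B: level=0
    B->A: in-degree(A)=0, level(A)=1, enqueue
    B->C: in-degree(C)=0, level(C)=1, enqueue
  process D: level=0
    D->G: in-degree(G)=0, level(G)=1, enqueue
    D->H: in-degree(H)=2, level(H)>=1
  process F: level=0
    F->E: in-degree(E)=0, level(E)=1, enqueue
  process A: level=1
    A->H: in-degree(H)=1, level(H)>=2
  process C: level=1
    C->H: in-degree(H)=0, level(H)=2, enqueue
  process G: level=1
  process E: level=1
  process H: level=2
All levels: A:1, B:0, C:1, D:0, E:1, F:0, G:1, H:2
level(A) = 1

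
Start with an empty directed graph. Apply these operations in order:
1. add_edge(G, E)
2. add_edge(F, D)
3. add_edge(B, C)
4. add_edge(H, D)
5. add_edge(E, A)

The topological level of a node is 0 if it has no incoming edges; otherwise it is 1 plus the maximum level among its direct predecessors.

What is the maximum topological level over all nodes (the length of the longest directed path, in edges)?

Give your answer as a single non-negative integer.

Op 1: add_edge(G, E). Edges now: 1
Op 2: add_edge(F, D). Edges now: 2
Op 3: add_edge(B, C). Edges now: 3
Op 4: add_edge(H, D). Edges now: 4
Op 5: add_edge(E, A). Edges now: 5
Compute levels (Kahn BFS):
  sources (in-degree 0): B, F, G, H
  process B: level=0
    B->C: in-degree(C)=0, level(C)=1, enqueue
  process F: level=0
    F->D: in-degree(D)=1, level(D)>=1
  process G: level=0
    G->E: in-degree(E)=0, level(E)=1, enqueue
  process H: level=0
    H->D: in-degree(D)=0, level(D)=1, enqueue
  process C: level=1
  process E: level=1
    E->A: in-degree(A)=0, level(A)=2, enqueue
  process D: level=1
  process A: level=2
All levels: A:2, B:0, C:1, D:1, E:1, F:0, G:0, H:0
max level = 2

Answer: 2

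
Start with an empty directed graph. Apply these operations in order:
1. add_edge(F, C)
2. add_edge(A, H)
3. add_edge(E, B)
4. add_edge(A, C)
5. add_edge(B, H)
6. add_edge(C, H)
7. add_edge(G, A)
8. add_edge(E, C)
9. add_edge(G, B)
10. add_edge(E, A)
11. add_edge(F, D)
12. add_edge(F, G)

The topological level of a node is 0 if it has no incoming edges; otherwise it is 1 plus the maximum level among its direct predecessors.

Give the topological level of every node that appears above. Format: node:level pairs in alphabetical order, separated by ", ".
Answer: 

Op 1: add_edge(F, C). Edges now: 1
Op 2: add_edge(A, H). Edges now: 2
Op 3: add_edge(E, B). Edges now: 3
Op 4: add_edge(A, C). Edges now: 4
Op 5: add_edge(B, H). Edges now: 5
Op 6: add_edge(C, H). Edges now: 6
Op 7: add_edge(G, A). Edges now: 7
Op 8: add_edge(E, C). Edges now: 8
Op 9: add_edge(G, B). Edges now: 9
Op 10: add_edge(E, A). Edges now: 10
Op 11: add_edge(F, D). Edges now: 11
Op 12: add_edge(F, G). Edges now: 12
Compute levels (Kahn BFS):
  sources (in-degree 0): E, F
  process E: level=0
    E->A: in-degree(A)=1, level(A)>=1
    E->B: in-degree(B)=1, level(B)>=1
    E->C: in-degree(C)=2, level(C)>=1
  process F: level=0
    F->C: in-degree(C)=1, level(C)>=1
    F->D: in-degree(D)=0, level(D)=1, enqueue
    F->G: in-degree(G)=0, level(G)=1, enqueue
  process D: level=1
  process G: level=1
    G->A: in-degree(A)=0, level(A)=2, enqueue
    G->B: in-degree(B)=0, level(B)=2, enqueue
  process A: level=2
    A->C: in-degree(C)=0, level(C)=3, enqueue
    A->H: in-degree(H)=2, level(H)>=3
  process B: level=2
    B->H: in-degree(H)=1, level(H)>=3
  process C: level=3
    C->H: in-degree(H)=0, level(H)=4, enqueue
  process H: level=4
All levels: A:2, B:2, C:3, D:1, E:0, F:0, G:1, H:4

Answer: A:2, B:2, C:3, D:1, E:0, F:0, G:1, H:4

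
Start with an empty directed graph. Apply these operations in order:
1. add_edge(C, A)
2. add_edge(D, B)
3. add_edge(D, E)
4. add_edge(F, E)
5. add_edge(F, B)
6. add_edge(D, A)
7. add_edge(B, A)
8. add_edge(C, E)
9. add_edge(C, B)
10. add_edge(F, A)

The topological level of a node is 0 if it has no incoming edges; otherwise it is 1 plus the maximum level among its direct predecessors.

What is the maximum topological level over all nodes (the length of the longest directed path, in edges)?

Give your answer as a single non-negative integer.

Answer: 2

Derivation:
Op 1: add_edge(C, A). Edges now: 1
Op 2: add_edge(D, B). Edges now: 2
Op 3: add_edge(D, E). Edges now: 3
Op 4: add_edge(F, E). Edges now: 4
Op 5: add_edge(F, B). Edges now: 5
Op 6: add_edge(D, A). Edges now: 6
Op 7: add_edge(B, A). Edges now: 7
Op 8: add_edge(C, E). Edges now: 8
Op 9: add_edge(C, B). Edges now: 9
Op 10: add_edge(F, A). Edges now: 10
Compute levels (Kahn BFS):
  sources (in-degree 0): C, D, F
  process C: level=0
    C->A: in-degree(A)=3, level(A)>=1
    C->B: in-degree(B)=2, level(B)>=1
    C->E: in-degree(E)=2, level(E)>=1
  process D: level=0
    D->A: in-degree(A)=2, level(A)>=1
    D->B: in-degree(B)=1, level(B)>=1
    D->E: in-degree(E)=1, level(E)>=1
  process F: level=0
    F->A: in-degree(A)=1, level(A)>=1
    F->B: in-degree(B)=0, level(B)=1, enqueue
    F->E: in-degree(E)=0, level(E)=1, enqueue
  process B: level=1
    B->A: in-degree(A)=0, level(A)=2, enqueue
  process E: level=1
  process A: level=2
All levels: A:2, B:1, C:0, D:0, E:1, F:0
max level = 2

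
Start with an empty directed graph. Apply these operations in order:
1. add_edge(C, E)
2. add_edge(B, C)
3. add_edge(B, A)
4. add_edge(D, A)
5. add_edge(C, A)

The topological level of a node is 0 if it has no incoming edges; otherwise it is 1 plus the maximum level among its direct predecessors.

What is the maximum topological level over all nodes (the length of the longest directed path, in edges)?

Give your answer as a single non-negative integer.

Op 1: add_edge(C, E). Edges now: 1
Op 2: add_edge(B, C). Edges now: 2
Op 3: add_edge(B, A). Edges now: 3
Op 4: add_edge(D, A). Edges now: 4
Op 5: add_edge(C, A). Edges now: 5
Compute levels (Kahn BFS):
  sources (in-degree 0): B, D
  process B: level=0
    B->A: in-degree(A)=2, level(A)>=1
    B->C: in-degree(C)=0, level(C)=1, enqueue
  process D: level=0
    D->A: in-degree(A)=1, level(A)>=1
  process C: level=1
    C->A: in-degree(A)=0, level(A)=2, enqueue
    C->E: in-degree(E)=0, level(E)=2, enqueue
  process A: level=2
  process E: level=2
All levels: A:2, B:0, C:1, D:0, E:2
max level = 2

Answer: 2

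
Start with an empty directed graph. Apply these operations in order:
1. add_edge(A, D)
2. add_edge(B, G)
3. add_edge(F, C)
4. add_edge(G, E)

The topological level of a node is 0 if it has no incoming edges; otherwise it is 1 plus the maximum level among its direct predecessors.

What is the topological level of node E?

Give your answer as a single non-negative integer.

Answer: 2

Derivation:
Op 1: add_edge(A, D). Edges now: 1
Op 2: add_edge(B, G). Edges now: 2
Op 3: add_edge(F, C). Edges now: 3
Op 4: add_edge(G, E). Edges now: 4
Compute levels (Kahn BFS):
  sources (in-degree 0): A, B, F
  process A: level=0
    A->D: in-degree(D)=0, level(D)=1, enqueue
  process B: level=0
    B->G: in-degree(G)=0, level(G)=1, enqueue
  process F: level=0
    F->C: in-degree(C)=0, level(C)=1, enqueue
  process D: level=1
  process G: level=1
    G->E: in-degree(E)=0, level(E)=2, enqueue
  process C: level=1
  process E: level=2
All levels: A:0, B:0, C:1, D:1, E:2, F:0, G:1
level(E) = 2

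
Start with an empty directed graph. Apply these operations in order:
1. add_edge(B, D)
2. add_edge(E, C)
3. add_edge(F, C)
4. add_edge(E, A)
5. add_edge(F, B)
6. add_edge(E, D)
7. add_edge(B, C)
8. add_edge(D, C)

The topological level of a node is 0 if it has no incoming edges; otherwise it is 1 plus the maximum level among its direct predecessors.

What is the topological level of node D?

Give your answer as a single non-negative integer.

Op 1: add_edge(B, D). Edges now: 1
Op 2: add_edge(E, C). Edges now: 2
Op 3: add_edge(F, C). Edges now: 3
Op 4: add_edge(E, A). Edges now: 4
Op 5: add_edge(F, B). Edges now: 5
Op 6: add_edge(E, D). Edges now: 6
Op 7: add_edge(B, C). Edges now: 7
Op 8: add_edge(D, C). Edges now: 8
Compute levels (Kahn BFS):
  sources (in-degree 0): E, F
  process E: level=0
    E->A: in-degree(A)=0, level(A)=1, enqueue
    E->C: in-degree(C)=3, level(C)>=1
    E->D: in-degree(D)=1, level(D)>=1
  process F: level=0
    F->B: in-degree(B)=0, level(B)=1, enqueue
    F->C: in-degree(C)=2, level(C)>=1
  process A: level=1
  process B: level=1
    B->C: in-degree(C)=1, level(C)>=2
    B->D: in-degree(D)=0, level(D)=2, enqueue
  process D: level=2
    D->C: in-degree(C)=0, level(C)=3, enqueue
  process C: level=3
All levels: A:1, B:1, C:3, D:2, E:0, F:0
level(D) = 2

Answer: 2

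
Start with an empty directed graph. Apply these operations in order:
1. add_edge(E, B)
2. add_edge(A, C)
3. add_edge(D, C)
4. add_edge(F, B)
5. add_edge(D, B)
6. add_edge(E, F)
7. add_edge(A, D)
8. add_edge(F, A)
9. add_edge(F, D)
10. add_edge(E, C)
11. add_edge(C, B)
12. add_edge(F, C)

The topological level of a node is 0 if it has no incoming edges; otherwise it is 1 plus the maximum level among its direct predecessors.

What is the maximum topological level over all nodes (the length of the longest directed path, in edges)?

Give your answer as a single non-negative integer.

Op 1: add_edge(E, B). Edges now: 1
Op 2: add_edge(A, C). Edges now: 2
Op 3: add_edge(D, C). Edges now: 3
Op 4: add_edge(F, B). Edges now: 4
Op 5: add_edge(D, B). Edges now: 5
Op 6: add_edge(E, F). Edges now: 6
Op 7: add_edge(A, D). Edges now: 7
Op 8: add_edge(F, A). Edges now: 8
Op 9: add_edge(F, D). Edges now: 9
Op 10: add_edge(E, C). Edges now: 10
Op 11: add_edge(C, B). Edges now: 11
Op 12: add_edge(F, C). Edges now: 12
Compute levels (Kahn BFS):
  sources (in-degree 0): E
  process E: level=0
    E->B: in-degree(B)=3, level(B)>=1
    E->C: in-degree(C)=3, level(C)>=1
    E->F: in-degree(F)=0, level(F)=1, enqueue
  process F: level=1
    F->A: in-degree(A)=0, level(A)=2, enqueue
    F->B: in-degree(B)=2, level(B)>=2
    F->C: in-degree(C)=2, level(C)>=2
    F->D: in-degree(D)=1, level(D)>=2
  process A: level=2
    A->C: in-degree(C)=1, level(C)>=3
    A->D: in-degree(D)=0, level(D)=3, enqueue
  process D: level=3
    D->B: in-degree(B)=1, level(B)>=4
    D->C: in-degree(C)=0, level(C)=4, enqueue
  process C: level=4
    C->B: in-degree(B)=0, level(B)=5, enqueue
  process B: level=5
All levels: A:2, B:5, C:4, D:3, E:0, F:1
max level = 5

Answer: 5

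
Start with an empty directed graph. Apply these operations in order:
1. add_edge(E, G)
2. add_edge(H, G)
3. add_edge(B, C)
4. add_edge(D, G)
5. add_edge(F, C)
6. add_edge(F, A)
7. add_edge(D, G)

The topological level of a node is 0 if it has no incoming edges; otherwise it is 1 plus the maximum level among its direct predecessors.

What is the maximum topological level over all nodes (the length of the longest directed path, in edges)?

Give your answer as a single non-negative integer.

Answer: 1

Derivation:
Op 1: add_edge(E, G). Edges now: 1
Op 2: add_edge(H, G). Edges now: 2
Op 3: add_edge(B, C). Edges now: 3
Op 4: add_edge(D, G). Edges now: 4
Op 5: add_edge(F, C). Edges now: 5
Op 6: add_edge(F, A). Edges now: 6
Op 7: add_edge(D, G) (duplicate, no change). Edges now: 6
Compute levels (Kahn BFS):
  sources (in-degree 0): B, D, E, F, H
  process B: level=0
    B->C: in-degree(C)=1, level(C)>=1
  process D: level=0
    D->G: in-degree(G)=2, level(G)>=1
  process E: level=0
    E->G: in-degree(G)=1, level(G)>=1
  process F: level=0
    F->A: in-degree(A)=0, level(A)=1, enqueue
    F->C: in-degree(C)=0, level(C)=1, enqueue
  process H: level=0
    H->G: in-degree(G)=0, level(G)=1, enqueue
  process A: level=1
  process C: level=1
  process G: level=1
All levels: A:1, B:0, C:1, D:0, E:0, F:0, G:1, H:0
max level = 1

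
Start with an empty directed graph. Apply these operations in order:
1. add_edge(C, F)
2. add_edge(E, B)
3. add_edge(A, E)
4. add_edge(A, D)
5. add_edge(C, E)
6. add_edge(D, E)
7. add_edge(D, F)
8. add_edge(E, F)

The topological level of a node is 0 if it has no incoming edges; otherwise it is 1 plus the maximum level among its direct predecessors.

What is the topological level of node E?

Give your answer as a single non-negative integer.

Answer: 2

Derivation:
Op 1: add_edge(C, F). Edges now: 1
Op 2: add_edge(E, B). Edges now: 2
Op 3: add_edge(A, E). Edges now: 3
Op 4: add_edge(A, D). Edges now: 4
Op 5: add_edge(C, E). Edges now: 5
Op 6: add_edge(D, E). Edges now: 6
Op 7: add_edge(D, F). Edges now: 7
Op 8: add_edge(E, F). Edges now: 8
Compute levels (Kahn BFS):
  sources (in-degree 0): A, C
  process A: level=0
    A->D: in-degree(D)=0, level(D)=1, enqueue
    A->E: in-degree(E)=2, level(E)>=1
  process C: level=0
    C->E: in-degree(E)=1, level(E)>=1
    C->F: in-degree(F)=2, level(F)>=1
  process D: level=1
    D->E: in-degree(E)=0, level(E)=2, enqueue
    D->F: in-degree(F)=1, level(F)>=2
  process E: level=2
    E->B: in-degree(B)=0, level(B)=3, enqueue
    E->F: in-degree(F)=0, level(F)=3, enqueue
  process B: level=3
  process F: level=3
All levels: A:0, B:3, C:0, D:1, E:2, F:3
level(E) = 2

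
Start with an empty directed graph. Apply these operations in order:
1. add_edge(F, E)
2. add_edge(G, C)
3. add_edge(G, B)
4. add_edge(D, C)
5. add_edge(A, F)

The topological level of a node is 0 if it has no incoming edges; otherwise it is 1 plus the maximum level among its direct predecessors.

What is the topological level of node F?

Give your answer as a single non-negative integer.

Op 1: add_edge(F, E). Edges now: 1
Op 2: add_edge(G, C). Edges now: 2
Op 3: add_edge(G, B). Edges now: 3
Op 4: add_edge(D, C). Edges now: 4
Op 5: add_edge(A, F). Edges now: 5
Compute levels (Kahn BFS):
  sources (in-degree 0): A, D, G
  process A: level=0
    A->F: in-degree(F)=0, level(F)=1, enqueue
  process D: level=0
    D->C: in-degree(C)=1, level(C)>=1
  process G: level=0
    G->B: in-degree(B)=0, level(B)=1, enqueue
    G->C: in-degree(C)=0, level(C)=1, enqueue
  process F: level=1
    F->E: in-degree(E)=0, level(E)=2, enqueue
  process B: level=1
  process C: level=1
  process E: level=2
All levels: A:0, B:1, C:1, D:0, E:2, F:1, G:0
level(F) = 1

Answer: 1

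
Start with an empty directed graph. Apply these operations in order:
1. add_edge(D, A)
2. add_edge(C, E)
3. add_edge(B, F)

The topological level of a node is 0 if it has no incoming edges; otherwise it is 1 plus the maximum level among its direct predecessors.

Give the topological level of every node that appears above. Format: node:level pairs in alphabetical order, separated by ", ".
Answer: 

Op 1: add_edge(D, A). Edges now: 1
Op 2: add_edge(C, E). Edges now: 2
Op 3: add_edge(B, F). Edges now: 3
Compute levels (Kahn BFS):
  sources (in-degree 0): B, C, D
  process B: level=0
    B->F: in-degree(F)=0, level(F)=1, enqueue
  process C: level=0
    C->E: in-degree(E)=0, level(E)=1, enqueue
  process D: level=0
    D->A: in-degree(A)=0, level(A)=1, enqueue
  process F: level=1
  process E: level=1
  process A: level=1
All levels: A:1, B:0, C:0, D:0, E:1, F:1

Answer: A:1, B:0, C:0, D:0, E:1, F:1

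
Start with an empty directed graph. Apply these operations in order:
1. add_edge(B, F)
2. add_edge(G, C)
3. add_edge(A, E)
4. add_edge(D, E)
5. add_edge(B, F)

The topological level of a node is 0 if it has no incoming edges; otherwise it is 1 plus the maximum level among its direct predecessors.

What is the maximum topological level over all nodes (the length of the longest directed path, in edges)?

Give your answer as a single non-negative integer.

Op 1: add_edge(B, F). Edges now: 1
Op 2: add_edge(G, C). Edges now: 2
Op 3: add_edge(A, E). Edges now: 3
Op 4: add_edge(D, E). Edges now: 4
Op 5: add_edge(B, F) (duplicate, no change). Edges now: 4
Compute levels (Kahn BFS):
  sources (in-degree 0): A, B, D, G
  process A: level=0
    A->E: in-degree(E)=1, level(E)>=1
  process B: level=0
    B->F: in-degree(F)=0, level(F)=1, enqueue
  process D: level=0
    D->E: in-degree(E)=0, level(E)=1, enqueue
  process G: level=0
    G->C: in-degree(C)=0, level(C)=1, enqueue
  process F: level=1
  process E: level=1
  process C: level=1
All levels: A:0, B:0, C:1, D:0, E:1, F:1, G:0
max level = 1

Answer: 1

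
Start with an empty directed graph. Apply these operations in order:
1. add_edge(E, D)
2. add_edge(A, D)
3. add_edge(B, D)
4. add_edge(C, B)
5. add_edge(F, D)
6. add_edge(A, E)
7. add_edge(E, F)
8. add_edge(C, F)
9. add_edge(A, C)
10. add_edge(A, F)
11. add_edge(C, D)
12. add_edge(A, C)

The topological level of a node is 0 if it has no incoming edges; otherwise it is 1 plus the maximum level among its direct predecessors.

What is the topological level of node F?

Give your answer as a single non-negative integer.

Answer: 2

Derivation:
Op 1: add_edge(E, D). Edges now: 1
Op 2: add_edge(A, D). Edges now: 2
Op 3: add_edge(B, D). Edges now: 3
Op 4: add_edge(C, B). Edges now: 4
Op 5: add_edge(F, D). Edges now: 5
Op 6: add_edge(A, E). Edges now: 6
Op 7: add_edge(E, F). Edges now: 7
Op 8: add_edge(C, F). Edges now: 8
Op 9: add_edge(A, C). Edges now: 9
Op 10: add_edge(A, F). Edges now: 10
Op 11: add_edge(C, D). Edges now: 11
Op 12: add_edge(A, C) (duplicate, no change). Edges now: 11
Compute levels (Kahn BFS):
  sources (in-degree 0): A
  process A: level=0
    A->C: in-degree(C)=0, level(C)=1, enqueue
    A->D: in-degree(D)=4, level(D)>=1
    A->E: in-degree(E)=0, level(E)=1, enqueue
    A->F: in-degree(F)=2, level(F)>=1
  process C: level=1
    C->B: in-degree(B)=0, level(B)=2, enqueue
    C->D: in-degree(D)=3, level(D)>=2
    C->F: in-degree(F)=1, level(F)>=2
  process E: level=1
    E->D: in-degree(D)=2, level(D)>=2
    E->F: in-degree(F)=0, level(F)=2, enqueue
  process B: level=2
    B->D: in-degree(D)=1, level(D)>=3
  process F: level=2
    F->D: in-degree(D)=0, level(D)=3, enqueue
  process D: level=3
All levels: A:0, B:2, C:1, D:3, E:1, F:2
level(F) = 2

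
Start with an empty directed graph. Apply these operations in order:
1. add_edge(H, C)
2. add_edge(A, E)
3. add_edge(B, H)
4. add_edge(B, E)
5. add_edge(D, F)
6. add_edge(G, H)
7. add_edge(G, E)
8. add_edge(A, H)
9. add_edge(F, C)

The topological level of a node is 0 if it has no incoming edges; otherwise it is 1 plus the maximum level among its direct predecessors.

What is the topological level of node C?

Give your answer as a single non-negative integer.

Op 1: add_edge(H, C). Edges now: 1
Op 2: add_edge(A, E). Edges now: 2
Op 3: add_edge(B, H). Edges now: 3
Op 4: add_edge(B, E). Edges now: 4
Op 5: add_edge(D, F). Edges now: 5
Op 6: add_edge(G, H). Edges now: 6
Op 7: add_edge(G, E). Edges now: 7
Op 8: add_edge(A, H). Edges now: 8
Op 9: add_edge(F, C). Edges now: 9
Compute levels (Kahn BFS):
  sources (in-degree 0): A, B, D, G
  process A: level=0
    A->E: in-degree(E)=2, level(E)>=1
    A->H: in-degree(H)=2, level(H)>=1
  process B: level=0
    B->E: in-degree(E)=1, level(E)>=1
    B->H: in-degree(H)=1, level(H)>=1
  process D: level=0
    D->F: in-degree(F)=0, level(F)=1, enqueue
  process G: level=0
    G->E: in-degree(E)=0, level(E)=1, enqueue
    G->H: in-degree(H)=0, level(H)=1, enqueue
  process F: level=1
    F->C: in-degree(C)=1, level(C)>=2
  process E: level=1
  process H: level=1
    H->C: in-degree(C)=0, level(C)=2, enqueue
  process C: level=2
All levels: A:0, B:0, C:2, D:0, E:1, F:1, G:0, H:1
level(C) = 2

Answer: 2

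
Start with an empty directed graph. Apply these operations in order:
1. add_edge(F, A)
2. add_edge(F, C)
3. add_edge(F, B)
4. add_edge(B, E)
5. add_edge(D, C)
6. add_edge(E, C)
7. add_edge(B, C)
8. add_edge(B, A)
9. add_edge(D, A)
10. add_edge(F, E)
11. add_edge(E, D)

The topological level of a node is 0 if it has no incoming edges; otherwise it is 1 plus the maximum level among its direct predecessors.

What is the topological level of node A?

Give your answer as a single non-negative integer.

Op 1: add_edge(F, A). Edges now: 1
Op 2: add_edge(F, C). Edges now: 2
Op 3: add_edge(F, B). Edges now: 3
Op 4: add_edge(B, E). Edges now: 4
Op 5: add_edge(D, C). Edges now: 5
Op 6: add_edge(E, C). Edges now: 6
Op 7: add_edge(B, C). Edges now: 7
Op 8: add_edge(B, A). Edges now: 8
Op 9: add_edge(D, A). Edges now: 9
Op 10: add_edge(F, E). Edges now: 10
Op 11: add_edge(E, D). Edges now: 11
Compute levels (Kahn BFS):
  sources (in-degree 0): F
  process F: level=0
    F->A: in-degree(A)=2, level(A)>=1
    F->B: in-degree(B)=0, level(B)=1, enqueue
    F->C: in-degree(C)=3, level(C)>=1
    F->E: in-degree(E)=1, level(E)>=1
  process B: level=1
    B->A: in-degree(A)=1, level(A)>=2
    B->C: in-degree(C)=2, level(C)>=2
    B->E: in-degree(E)=0, level(E)=2, enqueue
  process E: level=2
    E->C: in-degree(C)=1, level(C)>=3
    E->D: in-degree(D)=0, level(D)=3, enqueue
  process D: level=3
    D->A: in-degree(A)=0, level(A)=4, enqueue
    D->C: in-degree(C)=0, level(C)=4, enqueue
  process A: level=4
  process C: level=4
All levels: A:4, B:1, C:4, D:3, E:2, F:0
level(A) = 4

Answer: 4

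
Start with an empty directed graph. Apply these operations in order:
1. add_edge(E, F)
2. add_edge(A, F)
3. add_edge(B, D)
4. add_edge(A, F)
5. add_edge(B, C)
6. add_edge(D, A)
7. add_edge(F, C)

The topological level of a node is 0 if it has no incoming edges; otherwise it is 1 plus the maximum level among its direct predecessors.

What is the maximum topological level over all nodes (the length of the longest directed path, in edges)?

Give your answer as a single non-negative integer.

Op 1: add_edge(E, F). Edges now: 1
Op 2: add_edge(A, F). Edges now: 2
Op 3: add_edge(B, D). Edges now: 3
Op 4: add_edge(A, F) (duplicate, no change). Edges now: 3
Op 5: add_edge(B, C). Edges now: 4
Op 6: add_edge(D, A). Edges now: 5
Op 7: add_edge(F, C). Edges now: 6
Compute levels (Kahn BFS):
  sources (in-degree 0): B, E
  process B: level=0
    B->C: in-degree(C)=1, level(C)>=1
    B->D: in-degree(D)=0, level(D)=1, enqueue
  process E: level=0
    E->F: in-degree(F)=1, level(F)>=1
  process D: level=1
    D->A: in-degree(A)=0, level(A)=2, enqueue
  process A: level=2
    A->F: in-degree(F)=0, level(F)=3, enqueue
  process F: level=3
    F->C: in-degree(C)=0, level(C)=4, enqueue
  process C: level=4
All levels: A:2, B:0, C:4, D:1, E:0, F:3
max level = 4

Answer: 4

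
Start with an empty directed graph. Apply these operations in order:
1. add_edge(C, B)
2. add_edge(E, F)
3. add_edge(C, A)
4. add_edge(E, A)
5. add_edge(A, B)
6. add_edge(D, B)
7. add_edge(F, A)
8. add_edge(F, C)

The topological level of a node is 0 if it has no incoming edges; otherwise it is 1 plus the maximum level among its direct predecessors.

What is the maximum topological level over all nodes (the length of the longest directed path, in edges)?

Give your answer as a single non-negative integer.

Op 1: add_edge(C, B). Edges now: 1
Op 2: add_edge(E, F). Edges now: 2
Op 3: add_edge(C, A). Edges now: 3
Op 4: add_edge(E, A). Edges now: 4
Op 5: add_edge(A, B). Edges now: 5
Op 6: add_edge(D, B). Edges now: 6
Op 7: add_edge(F, A). Edges now: 7
Op 8: add_edge(F, C). Edges now: 8
Compute levels (Kahn BFS):
  sources (in-degree 0): D, E
  process D: level=0
    D->B: in-degree(B)=2, level(B)>=1
  process E: level=0
    E->A: in-degree(A)=2, level(A)>=1
    E->F: in-degree(F)=0, level(F)=1, enqueue
  process F: level=1
    F->A: in-degree(A)=1, level(A)>=2
    F->C: in-degree(C)=0, level(C)=2, enqueue
  process C: level=2
    C->A: in-degree(A)=0, level(A)=3, enqueue
    C->B: in-degree(B)=1, level(B)>=3
  process A: level=3
    A->B: in-degree(B)=0, level(B)=4, enqueue
  process B: level=4
All levels: A:3, B:4, C:2, D:0, E:0, F:1
max level = 4

Answer: 4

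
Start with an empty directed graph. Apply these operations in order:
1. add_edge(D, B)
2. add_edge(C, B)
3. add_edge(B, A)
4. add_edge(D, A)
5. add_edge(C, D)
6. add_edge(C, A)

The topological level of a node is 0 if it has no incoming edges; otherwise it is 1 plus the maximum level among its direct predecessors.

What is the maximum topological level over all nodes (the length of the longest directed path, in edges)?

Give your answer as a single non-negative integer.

Op 1: add_edge(D, B). Edges now: 1
Op 2: add_edge(C, B). Edges now: 2
Op 3: add_edge(B, A). Edges now: 3
Op 4: add_edge(D, A). Edges now: 4
Op 5: add_edge(C, D). Edges now: 5
Op 6: add_edge(C, A). Edges now: 6
Compute levels (Kahn BFS):
  sources (in-degree 0): C
  process C: level=0
    C->A: in-degree(A)=2, level(A)>=1
    C->B: in-degree(B)=1, level(B)>=1
    C->D: in-degree(D)=0, level(D)=1, enqueue
  process D: level=1
    D->A: in-degree(A)=1, level(A)>=2
    D->B: in-degree(B)=0, level(B)=2, enqueue
  process B: level=2
    B->A: in-degree(A)=0, level(A)=3, enqueue
  process A: level=3
All levels: A:3, B:2, C:0, D:1
max level = 3

Answer: 3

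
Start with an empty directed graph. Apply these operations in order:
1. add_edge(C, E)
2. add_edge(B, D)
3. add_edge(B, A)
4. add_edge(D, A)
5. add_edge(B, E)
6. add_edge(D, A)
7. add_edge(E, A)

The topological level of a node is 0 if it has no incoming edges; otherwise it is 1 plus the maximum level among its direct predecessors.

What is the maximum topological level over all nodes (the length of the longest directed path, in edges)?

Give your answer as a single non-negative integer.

Answer: 2

Derivation:
Op 1: add_edge(C, E). Edges now: 1
Op 2: add_edge(B, D). Edges now: 2
Op 3: add_edge(B, A). Edges now: 3
Op 4: add_edge(D, A). Edges now: 4
Op 5: add_edge(B, E). Edges now: 5
Op 6: add_edge(D, A) (duplicate, no change). Edges now: 5
Op 7: add_edge(E, A). Edges now: 6
Compute levels (Kahn BFS):
  sources (in-degree 0): B, C
  process B: level=0
    B->A: in-degree(A)=2, level(A)>=1
    B->D: in-degree(D)=0, level(D)=1, enqueue
    B->E: in-degree(E)=1, level(E)>=1
  process C: level=0
    C->E: in-degree(E)=0, level(E)=1, enqueue
  process D: level=1
    D->A: in-degree(A)=1, level(A)>=2
  process E: level=1
    E->A: in-degree(A)=0, level(A)=2, enqueue
  process A: level=2
All levels: A:2, B:0, C:0, D:1, E:1
max level = 2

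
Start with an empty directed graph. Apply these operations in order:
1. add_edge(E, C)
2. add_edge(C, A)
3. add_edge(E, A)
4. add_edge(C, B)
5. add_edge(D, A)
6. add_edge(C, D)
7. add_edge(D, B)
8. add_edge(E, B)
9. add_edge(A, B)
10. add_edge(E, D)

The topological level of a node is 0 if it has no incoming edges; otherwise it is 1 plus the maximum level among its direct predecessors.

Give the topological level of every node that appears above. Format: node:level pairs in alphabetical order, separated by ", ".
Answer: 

Op 1: add_edge(E, C). Edges now: 1
Op 2: add_edge(C, A). Edges now: 2
Op 3: add_edge(E, A). Edges now: 3
Op 4: add_edge(C, B). Edges now: 4
Op 5: add_edge(D, A). Edges now: 5
Op 6: add_edge(C, D). Edges now: 6
Op 7: add_edge(D, B). Edges now: 7
Op 8: add_edge(E, B). Edges now: 8
Op 9: add_edge(A, B). Edges now: 9
Op 10: add_edge(E, D). Edges now: 10
Compute levels (Kahn BFS):
  sources (in-degree 0): E
  process E: level=0
    E->A: in-degree(A)=2, level(A)>=1
    E->B: in-degree(B)=3, level(B)>=1
    E->C: in-degree(C)=0, level(C)=1, enqueue
    E->D: in-degree(D)=1, level(D)>=1
  process C: level=1
    C->A: in-degree(A)=1, level(A)>=2
    C->B: in-degree(B)=2, level(B)>=2
    C->D: in-degree(D)=0, level(D)=2, enqueue
  process D: level=2
    D->A: in-degree(A)=0, level(A)=3, enqueue
    D->B: in-degree(B)=1, level(B)>=3
  process A: level=3
    A->B: in-degree(B)=0, level(B)=4, enqueue
  process B: level=4
All levels: A:3, B:4, C:1, D:2, E:0

Answer: A:3, B:4, C:1, D:2, E:0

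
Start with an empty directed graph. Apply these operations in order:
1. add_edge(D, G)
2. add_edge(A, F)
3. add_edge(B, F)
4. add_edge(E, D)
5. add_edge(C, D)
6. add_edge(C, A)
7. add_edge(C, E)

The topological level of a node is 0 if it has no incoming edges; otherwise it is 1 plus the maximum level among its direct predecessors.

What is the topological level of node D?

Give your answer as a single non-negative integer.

Op 1: add_edge(D, G). Edges now: 1
Op 2: add_edge(A, F). Edges now: 2
Op 3: add_edge(B, F). Edges now: 3
Op 4: add_edge(E, D). Edges now: 4
Op 5: add_edge(C, D). Edges now: 5
Op 6: add_edge(C, A). Edges now: 6
Op 7: add_edge(C, E). Edges now: 7
Compute levels (Kahn BFS):
  sources (in-degree 0): B, C
  process B: level=0
    B->F: in-degree(F)=1, level(F)>=1
  process C: level=0
    C->A: in-degree(A)=0, level(A)=1, enqueue
    C->D: in-degree(D)=1, level(D)>=1
    C->E: in-degree(E)=0, level(E)=1, enqueue
  process A: level=1
    A->F: in-degree(F)=0, level(F)=2, enqueue
  process E: level=1
    E->D: in-degree(D)=0, level(D)=2, enqueue
  process F: level=2
  process D: level=2
    D->G: in-degree(G)=0, level(G)=3, enqueue
  process G: level=3
All levels: A:1, B:0, C:0, D:2, E:1, F:2, G:3
level(D) = 2

Answer: 2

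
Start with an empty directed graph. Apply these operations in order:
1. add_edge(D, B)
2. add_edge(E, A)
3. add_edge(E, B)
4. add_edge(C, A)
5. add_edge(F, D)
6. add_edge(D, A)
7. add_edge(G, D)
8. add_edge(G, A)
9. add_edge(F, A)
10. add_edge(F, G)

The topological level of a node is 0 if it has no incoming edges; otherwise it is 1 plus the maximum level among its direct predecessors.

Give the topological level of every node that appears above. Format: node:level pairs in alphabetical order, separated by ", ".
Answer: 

Answer: A:3, B:3, C:0, D:2, E:0, F:0, G:1

Derivation:
Op 1: add_edge(D, B). Edges now: 1
Op 2: add_edge(E, A). Edges now: 2
Op 3: add_edge(E, B). Edges now: 3
Op 4: add_edge(C, A). Edges now: 4
Op 5: add_edge(F, D). Edges now: 5
Op 6: add_edge(D, A). Edges now: 6
Op 7: add_edge(G, D). Edges now: 7
Op 8: add_edge(G, A). Edges now: 8
Op 9: add_edge(F, A). Edges now: 9
Op 10: add_edge(F, G). Edges now: 10
Compute levels (Kahn BFS):
  sources (in-degree 0): C, E, F
  process C: level=0
    C->A: in-degree(A)=4, level(A)>=1
  process E: level=0
    E->A: in-degree(A)=3, level(A)>=1
    E->B: in-degree(B)=1, level(B)>=1
  process F: level=0
    F->A: in-degree(A)=2, level(A)>=1
    F->D: in-degree(D)=1, level(D)>=1
    F->G: in-degree(G)=0, level(G)=1, enqueue
  process G: level=1
    G->A: in-degree(A)=1, level(A)>=2
    G->D: in-degree(D)=0, level(D)=2, enqueue
  process D: level=2
    D->A: in-degree(A)=0, level(A)=3, enqueue
    D->B: in-degree(B)=0, level(B)=3, enqueue
  process A: level=3
  process B: level=3
All levels: A:3, B:3, C:0, D:2, E:0, F:0, G:1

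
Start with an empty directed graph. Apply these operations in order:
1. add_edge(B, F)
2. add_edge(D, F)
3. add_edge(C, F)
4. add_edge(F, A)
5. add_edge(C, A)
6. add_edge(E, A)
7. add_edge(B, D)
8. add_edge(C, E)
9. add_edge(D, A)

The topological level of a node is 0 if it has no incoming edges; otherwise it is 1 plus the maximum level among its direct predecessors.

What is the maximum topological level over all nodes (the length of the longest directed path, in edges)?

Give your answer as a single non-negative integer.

Op 1: add_edge(B, F). Edges now: 1
Op 2: add_edge(D, F). Edges now: 2
Op 3: add_edge(C, F). Edges now: 3
Op 4: add_edge(F, A). Edges now: 4
Op 5: add_edge(C, A). Edges now: 5
Op 6: add_edge(E, A). Edges now: 6
Op 7: add_edge(B, D). Edges now: 7
Op 8: add_edge(C, E). Edges now: 8
Op 9: add_edge(D, A). Edges now: 9
Compute levels (Kahn BFS):
  sources (in-degree 0): B, C
  process B: level=0
    B->D: in-degree(D)=0, level(D)=1, enqueue
    B->F: in-degree(F)=2, level(F)>=1
  process C: level=0
    C->A: in-degree(A)=3, level(A)>=1
    C->E: in-degree(E)=0, level(E)=1, enqueue
    C->F: in-degree(F)=1, level(F)>=1
  process D: level=1
    D->A: in-degree(A)=2, level(A)>=2
    D->F: in-degree(F)=0, level(F)=2, enqueue
  process E: level=1
    E->A: in-degree(A)=1, level(A)>=2
  process F: level=2
    F->A: in-degree(A)=0, level(A)=3, enqueue
  process A: level=3
All levels: A:3, B:0, C:0, D:1, E:1, F:2
max level = 3

Answer: 3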